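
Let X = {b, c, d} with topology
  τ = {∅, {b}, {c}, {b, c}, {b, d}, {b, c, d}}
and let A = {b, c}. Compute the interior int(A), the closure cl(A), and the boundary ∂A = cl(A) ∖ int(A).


int(A) = {b, c}, cl(A) = {b, c, d}, ∂A = {d}.

Closed sets in (X, τ) are complements of opens:
  closed(X, τ) = {∅, {c}, {d}, {b, d}, {c, d}, {b, c, d}}.
int(A) = ⋃ {U ∈ τ : U ⊆ A}. Opens contained in A: ∅, {b}, {c}, {b, c}.
Taking the union of these: int(A) = {b, c}.
cl(A) = ⋂ {C closed : A ⊆ C}. Closed sets containing A: {b, c, d}.
Intersecting these: cl(A) = {b, c, d}.
∂A = cl(A) ∖ int(A) = {b, c, d} ∖ {b, c} = {d}.


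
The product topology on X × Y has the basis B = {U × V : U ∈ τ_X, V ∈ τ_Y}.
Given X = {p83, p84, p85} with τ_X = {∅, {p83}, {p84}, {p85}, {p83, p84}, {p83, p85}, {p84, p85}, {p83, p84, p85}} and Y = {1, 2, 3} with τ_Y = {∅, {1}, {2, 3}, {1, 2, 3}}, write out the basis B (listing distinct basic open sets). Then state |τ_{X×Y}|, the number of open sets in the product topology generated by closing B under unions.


Basis B = {∅ × ∅, {p83} × {1}, {p84} × {1}, {p85} × {1}, {p83, p84} × {1}, {p83, p85} × {1}, {p83} × {2, 3}, {p84, p85} × {1}, {p84} × {2, 3}, {p85} × {2, 3}, {p83} × {1, 2, 3}, {p83, p84, p85} × {1}, {p84} × {1, 2, 3}, {p85} × {1, 2, 3}, {p83, p84} × {2, 3}, {p83, p85} × {2, 3}, {p84, p85} × {2, 3}, {p83, p84} × {1, 2, 3}, {p83, p85} × {1, 2, 3}, {p83, p84, p85} × {2, 3}, {p84, p85} × {1, 2, 3}, {p83, p84, p85} × {1, 2, 3}}; |τ_{X×Y}| = 64.

Enumerate products U × V with U ∈ τ_X, V ∈ τ_Y (deduplicated):
  ∅ × ∅ = {} (∅)
  {p83} × {1} = {(p83,1)}
  {p84} × {1} = {(p84,1)}
  {p85} × {1} = {(p85,1)}
  {p83, p84} × {1} = {(p83,1), (p84,1)}
  {p83, p85} × {1} = {(p83,1), (p85,1)}
  {p83} × {2, 3} = {(p83,2), (p83,3)}
  {p84, p85} × {1} = {(p84,1), (p85,1)}
  {p84} × {2, 3} = {(p84,2), (p84,3)}
  {p85} × {2, 3} = {(p85,2), (p85,3)}
  {p83} × {1, 2, 3} = {(p83,1), (p83,2), (p83,3)}
  {p83, p84, p85} × {1} = {(p83,1), (p84,1), (p85,1)}
  {p84} × {1, 2, 3} = {(p84,1), (p84,2), (p84,3)}
  {p85} × {1, 2, 3} = {(p85,1), (p85,2), (p85,3)}
  {p83, p84} × {2, 3} = {(p83,2), (p83,3), (p84,2), (p84,3)}
  {p83, p85} × {2, 3} = {(p83,2), (p83,3), (p85,2), (p85,3)}
  {p84, p85} × {2, 3} = {(p84,2), (p84,3), (p85,2), (p85,3)}
  {p83, p84} × {1, 2, 3} = {(p83,1), (p83,2), (p83,3), (p84,1), (p84,2), (p84,3)}
  {p83, p85} × {1, 2, 3} = {(p83,1), (p83,2), (p83,3), (p85,1), (p85,2), (p85,3)}
  {p83, p84, p85} × {2, 3} = {(p83,2), (p83,3), (p84,2), (p84,3), (p85,2), (p85,3)}
  {p84, p85} × {1, 2, 3} = {(p84,1), (p84,2), (p84,3), (p85,1), (p85,2), (p85,3)}
  {p83, p84, p85} × {1, 2, 3} = {(p83,1), (p83,2), (p83,3), (p84,1), (p84,2), (p84,3), (p85,1), (p85,2), (p85,3)}
These 22 distinct sets form the basis B.
Close under arbitrary unions to get τ_{X×Y}; counting gives |τ_{X×Y}| = 64.


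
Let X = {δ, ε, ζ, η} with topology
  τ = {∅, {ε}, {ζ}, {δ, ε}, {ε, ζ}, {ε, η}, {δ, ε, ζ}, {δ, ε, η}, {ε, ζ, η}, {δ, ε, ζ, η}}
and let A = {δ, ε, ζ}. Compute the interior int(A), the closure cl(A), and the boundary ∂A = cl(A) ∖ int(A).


int(A) = {δ, ε, ζ}, cl(A) = {δ, ε, ζ, η}, ∂A = {η}.

Closed sets in (X, τ) are complements of opens:
  closed(X, τ) = {∅, {δ}, {ζ}, {η}, {δ, ζ}, {δ, η}, {ζ, η}, {δ, ε, η}, {δ, ζ, η}, {δ, ε, ζ, η}}.
int(A) = ⋃ {U ∈ τ : U ⊆ A}. Opens contained in A: ∅, {ε}, {ζ}, {δ, ε}, {ε, ζ}, {δ, ε, ζ}.
Taking the union of these: int(A) = {δ, ε, ζ}.
cl(A) = ⋂ {C closed : A ⊆ C}. Closed sets containing A: {δ, ε, ζ, η}.
Intersecting these: cl(A) = {δ, ε, ζ, η}.
∂A = cl(A) ∖ int(A) = {δ, ε, ζ, η} ∖ {δ, ε, ζ} = {η}.


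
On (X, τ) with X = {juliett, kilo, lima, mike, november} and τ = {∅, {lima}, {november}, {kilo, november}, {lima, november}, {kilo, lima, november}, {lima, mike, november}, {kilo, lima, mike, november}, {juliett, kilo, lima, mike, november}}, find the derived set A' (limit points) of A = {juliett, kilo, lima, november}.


A' = {juliett, kilo, mike}

For each x ∈ X, list the open sets U ∈ τ with x ∈ U, then check whether U ∩ (A ∖ {x}) ≠ ∅ for every such U.
  x = juliett: opens ∋ x are {juliett, kilo, lima, mike, november}; each meets A ∖ {juliett}, so x IS a limit point.
  x = kilo: opens ∋ x are {kilo, november}, {kilo, lima, november}, {kilo, lima, mike, november}, {juliett, kilo, lima, mike, november}; each meets A ∖ {kilo}, so x IS a limit point.
  x = lima: open {lima} ∋ x has {lima} ∩ (A ∖ {lima}) = ∅, so x is NOT a limit point.
  x = mike: opens ∋ x are {lima, mike, november}, {kilo, lima, mike, november}, {juliett, kilo, lima, mike, november}; each meets A ∖ {mike}, so x IS a limit point.
  x = november: open {november} ∋ x has {november} ∩ (A ∖ {november}) = ∅, so x is NOT a limit point.
Collecting: A' = {juliett, kilo, mike}.


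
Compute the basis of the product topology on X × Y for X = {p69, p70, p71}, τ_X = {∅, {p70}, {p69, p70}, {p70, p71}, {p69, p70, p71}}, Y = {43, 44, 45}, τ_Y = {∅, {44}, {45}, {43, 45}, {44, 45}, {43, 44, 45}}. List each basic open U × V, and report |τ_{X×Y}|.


Basis B = {∅ × ∅, {p70} × {44}, {p70} × {45}, {p69, p70} × {44}, {p69, p70} × {45}, {p70} × {43, 45}, {p70} × {44, 45}, {p70, p71} × {44}, {p70, p71} × {45}, {p69, p70, p71} × {44}, {p69, p70, p71} × {45}, {p70} × {43, 44, 45}, {p69, p70} × {43, 45}, {p69, p70} × {44, 45}, {p70, p71} × {43, 45}, {p70, p71} × {44, 45}, {p69, p70} × {43, 44, 45}, {p69, p70, p71} × {43, 45}, {p69, p70, p71} × {44, 45}, {p70, p71} × {43, 44, 45}, {p69, p70, p71} × {43, 44, 45}}; |τ_{X×Y}| = 70.

Enumerate products U × V with U ∈ τ_X, V ∈ τ_Y (deduplicated):
  ∅ × ∅ = {} (∅)
  {p70} × {44} = {(p70,44)}
  {p70} × {45} = {(p70,45)}
  {p69, p70} × {44} = {(p69,44), (p70,44)}
  {p69, p70} × {45} = {(p69,45), (p70,45)}
  {p70} × {43, 45} = {(p70,43), (p70,45)}
  {p70} × {44, 45} = {(p70,44), (p70,45)}
  {p70, p71} × {44} = {(p70,44), (p71,44)}
  {p70, p71} × {45} = {(p70,45), (p71,45)}
  {p69, p70, p71} × {44} = {(p69,44), (p70,44), (p71,44)}
  {p69, p70, p71} × {45} = {(p69,45), (p70,45), (p71,45)}
  {p70} × {43, 44, 45} = {(p70,43), (p70,44), (p70,45)}
  {p69, p70} × {43, 45} = {(p69,43), (p69,45), (p70,43), (p70,45)}
  {p69, p70} × {44, 45} = {(p69,44), (p69,45), (p70,44), (p70,45)}
  {p70, p71} × {43, 45} = {(p70,43), (p70,45), (p71,43), (p71,45)}
  {p70, p71} × {44, 45} = {(p70,44), (p70,45), (p71,44), (p71,45)}
  {p69, p70} × {43, 44, 45} = {(p69,43), (p69,44), (p69,45), (p70,43), (p70,44), (p70,45)}
  {p69, p70, p71} × {43, 45} = {(p69,43), (p69,45), (p70,43), (p70,45), (p71,43), (p71,45)}
  {p69, p70, p71} × {44, 45} = {(p69,44), (p69,45), (p70,44), (p70,45), (p71,44), (p71,45)}
  {p70, p71} × {43, 44, 45} = {(p70,43), (p70,44), (p70,45), (p71,43), (p71,44), (p71,45)}
  {p69, p70, p71} × {43, 44, 45} = {(p69,43), (p69,44), (p69,45), (p70,43), (p70,44), (p70,45), (p71,43), (p71,44), (p71,45)}
These 21 distinct sets form the basis B.
Close under arbitrary unions to get τ_{X×Y}; counting gives |τ_{X×Y}| = 70.


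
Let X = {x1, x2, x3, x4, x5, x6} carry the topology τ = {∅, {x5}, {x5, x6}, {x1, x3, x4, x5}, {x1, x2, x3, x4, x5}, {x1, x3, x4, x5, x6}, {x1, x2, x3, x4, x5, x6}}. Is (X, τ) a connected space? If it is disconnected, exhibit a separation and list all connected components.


(X, τ) is connected.

Find clopen sets (U ∈ τ with X ∖ U ∈ τ):
  U = ∅, X ∖ U = {x1, x2, x3, x4, x5, x6} — both open, so U is clopen.
  U = {x1, x2, x3, x4, x5, x6}, X ∖ U = ∅ — both open, so U is clopen.
Only trivial clopens (∅ and X) exist, so (X, τ) is connected.
Compute connected components by grouping points that agree on all clopens:
  component: {x1, x2, x3, x4, x5, x6}


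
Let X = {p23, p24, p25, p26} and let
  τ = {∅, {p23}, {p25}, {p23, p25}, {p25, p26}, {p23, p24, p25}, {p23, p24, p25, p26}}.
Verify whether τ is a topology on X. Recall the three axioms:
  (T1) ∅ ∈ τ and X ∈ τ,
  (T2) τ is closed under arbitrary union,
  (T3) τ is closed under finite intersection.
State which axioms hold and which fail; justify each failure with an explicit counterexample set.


τ is NOT a topology on X.

Axiom (T1): ∅ ∈ τ? Yes; X ∈ τ? Yes.
Axiom (T2/T3): check pairwise unions and intersections of members of τ.
Counterexample for (T2): {p23} ∪ {p25, p26} = {p23, p25, p26} ∉ τ. Therefore τ is NOT a topology.


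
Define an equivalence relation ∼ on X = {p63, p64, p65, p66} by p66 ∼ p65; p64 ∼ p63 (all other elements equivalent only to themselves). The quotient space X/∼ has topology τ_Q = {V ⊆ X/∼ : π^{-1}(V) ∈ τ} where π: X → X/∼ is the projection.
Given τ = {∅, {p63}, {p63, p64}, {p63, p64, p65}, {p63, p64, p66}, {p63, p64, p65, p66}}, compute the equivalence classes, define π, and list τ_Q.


X/∼ = {[p63=p64], [p65=p66]}; |τ_Q| = 3.

Equivalence classes: [p63=p64], [p65=p66].
Quotient map π: X → X/∼ sends p63 ↦ [p63=p64], p64 ↦ [p63=p64], p65 ↦ [p65=p66], p66 ↦ [p65=p66].
For each subset V ⊆ X/∼, compute π^{-1}(V) ⊆ X and check whether π^{-1}(V) ∈ τ. V is open in τ_Q iff π^{-1}(V) ∈ τ.
  V = {}: π^{-1}(V) = ∅ ∈ τ ✓.
  V = {[p63=p64]}: π^{-1}(V) = {p63, p64} ∈ τ ✓.
  V = {[p65=p66]}: π^{-1}(V) = {p65, p66} ∉ τ ✗.
  V = {[p63=p64], [p65=p66]}: π^{-1}(V) = {p63, p64, p65, p66} ∈ τ ✓.
Open sets in the quotient: τ_Q = {{}, {[p63=p64]}, {[p63=p64], [p65=p66]}} (3 elements).


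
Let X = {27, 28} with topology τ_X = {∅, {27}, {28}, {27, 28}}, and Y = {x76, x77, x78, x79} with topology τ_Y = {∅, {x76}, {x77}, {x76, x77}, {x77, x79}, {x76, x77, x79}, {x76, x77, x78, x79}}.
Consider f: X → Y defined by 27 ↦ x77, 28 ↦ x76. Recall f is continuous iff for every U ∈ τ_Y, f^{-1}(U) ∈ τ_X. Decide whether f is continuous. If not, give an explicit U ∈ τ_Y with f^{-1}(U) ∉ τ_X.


f IS continuous.

Compute f^{-1}(U) for each U ∈ τ_Y:
  U = ∅: f^{-1}(U) = ∅ ∈ τ_X ✓.
  U = {x76}: f^{-1}(U) = {28} ∈ τ_X ✓.
  U = {x77}: f^{-1}(U) = {27} ∈ τ_X ✓.
  U = {x76, x77}: f^{-1}(U) = {27, 28} ∈ τ_X ✓.
  U = {x77, x79}: f^{-1}(U) = {27} ∈ τ_X ✓.
  U = {x76, x77, x79}: f^{-1}(U) = {27, 28} ∈ τ_X ✓.
  U = {x76, x77, x78, x79}: f^{-1}(U) = {27, 28} ∈ τ_X ✓.
Every preimage lies in τ_X, so f IS continuous.


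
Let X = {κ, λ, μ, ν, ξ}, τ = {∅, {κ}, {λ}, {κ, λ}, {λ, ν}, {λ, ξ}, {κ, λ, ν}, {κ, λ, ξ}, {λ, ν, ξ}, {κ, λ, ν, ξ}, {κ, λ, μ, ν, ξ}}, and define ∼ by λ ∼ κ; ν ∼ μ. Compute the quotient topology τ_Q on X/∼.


X/∼ = {[κ=λ], [μ=ν], [ξ]}; |τ_Q| = 4.

Equivalence classes: [κ=λ], [μ=ν], [ξ].
Quotient map π: X → X/∼ sends κ ↦ [κ=λ], λ ↦ [κ=λ], μ ↦ [μ=ν], ν ↦ [μ=ν], ξ ↦ [ξ].
For each subset V ⊆ X/∼, compute π^{-1}(V) ⊆ X and check whether π^{-1}(V) ∈ τ. V is open in τ_Q iff π^{-1}(V) ∈ τ.
  V = {}: π^{-1}(V) = ∅ ∈ τ ✓.
  V = {[κ=λ]}: π^{-1}(V) = {κ, λ} ∈ τ ✓.
  V = {[μ=ν]}: π^{-1}(V) = {μ, ν} ∉ τ ✗.
  V = {[κ=λ], [μ=ν]}: π^{-1}(V) = {κ, λ, μ, ν} ∉ τ ✗.
  V = {[ξ]}: π^{-1}(V) = {ξ} ∉ τ ✗.
  V = {[κ=λ], [ξ]}: π^{-1}(V) = {κ, λ, ξ} ∈ τ ✓.
  V = {[μ=ν], [ξ]}: π^{-1}(V) = {μ, ν, ξ} ∉ τ ✗.
  V = {[κ=λ], [μ=ν], [ξ]}: π^{-1}(V) = {κ, λ, μ, ν, ξ} ∈ τ ✓.
Open sets in the quotient: τ_Q = {{}, {[κ=λ]}, {[κ=λ], [ξ]}, {[κ=λ], [μ=ν], [ξ]}} (4 elements).


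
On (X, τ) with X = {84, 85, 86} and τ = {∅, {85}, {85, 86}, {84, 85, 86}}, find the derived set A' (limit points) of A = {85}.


A' = {84, 86}

For each x ∈ X, list the open sets U ∈ τ with x ∈ U, then check whether U ∩ (A ∖ {x}) ≠ ∅ for every such U.
  x = 84: opens ∋ x are {84, 85, 86}; each meets A ∖ {84}, so x IS a limit point.
  x = 85: open {85} ∋ x has {85} ∩ (A ∖ {85}) = ∅, so x is NOT a limit point.
  x = 86: opens ∋ x are {85, 86}, {84, 85, 86}; each meets A ∖ {86}, so x IS a limit point.
Collecting: A' = {84, 86}.


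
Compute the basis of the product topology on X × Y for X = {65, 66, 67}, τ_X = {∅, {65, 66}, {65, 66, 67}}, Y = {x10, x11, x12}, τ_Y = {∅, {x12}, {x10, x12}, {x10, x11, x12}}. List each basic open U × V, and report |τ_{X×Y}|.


Basis B = {∅ × ∅, {65, 66} × {x12}, {65, 66, 67} × {x12}, {65, 66} × {x10, x12}, {65, 66} × {x10, x11, x12}, {65, 66, 67} × {x10, x12}, {65, 66, 67} × {x10, x11, x12}}; |τ_{X×Y}| = 10.

Enumerate products U × V with U ∈ τ_X, V ∈ τ_Y (deduplicated):
  ∅ × ∅ = {} (∅)
  {65, 66} × {x12} = {(65,x12), (66,x12)}
  {65, 66, 67} × {x12} = {(65,x12), (66,x12), (67,x12)}
  {65, 66} × {x10, x12} = {(65,x10), (65,x12), (66,x10), (66,x12)}
  {65, 66} × {x10, x11, x12} = {(65,x10), (65,x11), (65,x12), (66,x10), (66,x11), (66,x12)}
  {65, 66, 67} × {x10, x12} = {(65,x10), (65,x12), (66,x10), (66,x12), (67,x10), (67,x12)}
  {65, 66, 67} × {x10, x11, x12} = {(65,x10), (65,x11), (65,x12), (66,x10), (66,x11), (66,x12), (67,x10), (67,x11), (67,x12)}
These 7 distinct sets form the basis B.
Close under arbitrary unions to get τ_{X×Y}; counting gives |τ_{X×Y}| = 10.


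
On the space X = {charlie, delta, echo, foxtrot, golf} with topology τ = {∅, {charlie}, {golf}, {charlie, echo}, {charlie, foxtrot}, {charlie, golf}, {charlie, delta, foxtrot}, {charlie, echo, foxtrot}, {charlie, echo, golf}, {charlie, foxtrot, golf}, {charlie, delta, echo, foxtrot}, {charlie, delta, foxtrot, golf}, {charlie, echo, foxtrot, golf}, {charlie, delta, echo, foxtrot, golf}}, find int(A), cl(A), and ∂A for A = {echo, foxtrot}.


int(A) = ∅, cl(A) = {delta, echo, foxtrot}, ∂A = {delta, echo, foxtrot}.

Closed sets in (X, τ) are complements of opens:
  closed(X, τ) = {∅, {delta}, {echo}, {golf}, {delta, echo}, {delta, foxtrot}, {delta, golf}, {echo, golf}, {delta, echo, foxtrot}, {delta, echo, golf}, {delta, foxtrot, golf}, {charlie, delta, echo, foxtrot}, {delta, echo, foxtrot, golf}, {charlie, delta, echo, foxtrot, golf}}.
int(A) = ⋃ {U ∈ τ : U ⊆ A}. Opens contained in A: ∅.
Taking the union of these: int(A) = ∅.
cl(A) = ⋂ {C closed : A ⊆ C}. Closed sets containing A: {delta, echo, foxtrot}, {charlie, delta, echo, foxtrot}, {delta, echo, foxtrot, golf}, {charlie, delta, echo, foxtrot, golf}.
Intersecting these: cl(A) = {delta, echo, foxtrot}.
∂A = cl(A) ∖ int(A) = {delta, echo, foxtrot} ∖ ∅ = {delta, echo, foxtrot}.


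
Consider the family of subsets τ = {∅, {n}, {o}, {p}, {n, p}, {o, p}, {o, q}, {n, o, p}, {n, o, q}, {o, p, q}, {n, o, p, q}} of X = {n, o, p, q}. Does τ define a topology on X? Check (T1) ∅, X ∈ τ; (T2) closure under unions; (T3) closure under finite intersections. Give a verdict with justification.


τ is NOT a topology on X.

Axiom (T1): ∅ ∈ τ? Yes; X ∈ τ? Yes.
Axiom (T2/T3): check pairwise unions and intersections of members of τ.
Counterexample for (T2): {n} ∪ {o} = {n, o} ∉ τ. Therefore τ is NOT a topology.


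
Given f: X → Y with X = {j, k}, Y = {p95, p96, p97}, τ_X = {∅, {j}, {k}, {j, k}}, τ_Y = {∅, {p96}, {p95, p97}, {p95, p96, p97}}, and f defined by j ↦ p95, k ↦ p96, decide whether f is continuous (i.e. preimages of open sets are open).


f IS continuous.

Compute f^{-1}(U) for each U ∈ τ_Y:
  U = ∅: f^{-1}(U) = ∅ ∈ τ_X ✓.
  U = {p96}: f^{-1}(U) = {k} ∈ τ_X ✓.
  U = {p95, p97}: f^{-1}(U) = {j} ∈ τ_X ✓.
  U = {p95, p96, p97}: f^{-1}(U) = {j, k} ∈ τ_X ✓.
Every preimage lies in τ_X, so f IS continuous.


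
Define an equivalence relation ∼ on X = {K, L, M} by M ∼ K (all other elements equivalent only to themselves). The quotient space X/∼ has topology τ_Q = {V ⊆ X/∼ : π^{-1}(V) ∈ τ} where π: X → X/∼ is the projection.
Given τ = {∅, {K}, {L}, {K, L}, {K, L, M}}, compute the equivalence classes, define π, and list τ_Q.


X/∼ = {[K=M], [L]}; |τ_Q| = 3.

Equivalence classes: [K=M], [L].
Quotient map π: X → X/∼ sends K ↦ [K=M], L ↦ [L], M ↦ [K=M].
For each subset V ⊆ X/∼, compute π^{-1}(V) ⊆ X and check whether π^{-1}(V) ∈ τ. V is open in τ_Q iff π^{-1}(V) ∈ τ.
  V = {}: π^{-1}(V) = ∅ ∈ τ ✓.
  V = {[K=M]}: π^{-1}(V) = {K, M} ∉ τ ✗.
  V = {[L]}: π^{-1}(V) = {L} ∈ τ ✓.
  V = {[K=M], [L]}: π^{-1}(V) = {K, L, M} ∈ τ ✓.
Open sets in the quotient: τ_Q = {{}, {[L]}, {[K=M], [L]}} (3 elements).


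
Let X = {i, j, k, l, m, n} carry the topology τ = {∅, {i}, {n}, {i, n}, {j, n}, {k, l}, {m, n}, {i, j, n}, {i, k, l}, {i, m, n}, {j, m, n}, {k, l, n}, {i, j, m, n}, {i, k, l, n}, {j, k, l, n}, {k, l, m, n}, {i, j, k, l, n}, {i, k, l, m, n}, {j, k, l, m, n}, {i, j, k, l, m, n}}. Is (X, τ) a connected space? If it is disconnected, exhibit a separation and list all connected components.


(X, τ) is disconnected; components = [{i}, {k, l}, {j, m, n}].

Find clopen sets (U ∈ τ with X ∖ U ∈ τ):
  U = ∅, X ∖ U = {i, j, k, l, m, n} — both open, so U is clopen.
  U = {i}, X ∖ U = {j, k, l, m, n} — both open, so U is clopen.
  U = {k, l}, X ∖ U = {i, j, m, n} — both open, so U is clopen.
  U = {i, k, l}, X ∖ U = {j, m, n} — both open, so U is clopen.
  U = {j, m, n}, X ∖ U = {i, k, l} — both open, so U is clopen.
  U = {i, j, m, n}, X ∖ U = {k, l} — both open, so U is clopen.
  U = {j, k, l, m, n}, X ∖ U = {i} — both open, so U is clopen.
  U = {i, j, k, l, m, n}, X ∖ U = ∅ — both open, so U is clopen.
Nontrivial clopen(s) exist: e.g. {k, l}. So (X, τ) is disconnected.
Compute connected components by grouping points that agree on all clopens:
  component: {i}
  component: {k, l}
  component: {j, m, n}


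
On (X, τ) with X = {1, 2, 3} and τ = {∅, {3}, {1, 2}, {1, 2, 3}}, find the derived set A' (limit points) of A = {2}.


A' = {1}

For each x ∈ X, list the open sets U ∈ τ with x ∈ U, then check whether U ∩ (A ∖ {x}) ≠ ∅ for every such U.
  x = 1: opens ∋ x are {1, 2}, {1, 2, 3}; each meets A ∖ {1}, so x IS a limit point.
  x = 2: open {1, 2} ∋ x has {1, 2} ∩ (A ∖ {2}) = ∅, so x is NOT a limit point.
  x = 3: open {3} ∋ x has {3} ∩ (A ∖ {3}) = ∅, so x is NOT a limit point.
Collecting: A' = {1}.


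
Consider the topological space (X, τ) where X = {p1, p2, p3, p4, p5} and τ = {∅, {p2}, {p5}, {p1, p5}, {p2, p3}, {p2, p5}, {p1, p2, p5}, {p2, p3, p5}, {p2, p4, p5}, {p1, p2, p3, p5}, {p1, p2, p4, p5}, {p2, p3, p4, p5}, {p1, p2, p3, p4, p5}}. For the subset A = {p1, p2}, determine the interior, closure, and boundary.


int(A) = {p2}, cl(A) = {p1, p2, p3, p4}, ∂A = {p1, p3, p4}.

Closed sets in (X, τ) are complements of opens:
  closed(X, τ) = {∅, {p1}, {p3}, {p4}, {p1, p3}, {p1, p4}, {p3, p4}, {p1, p3, p4}, {p1, p4, p5}, {p2, p3, p4}, {p1, p2, p3, p4}, {p1, p3, p4, p5}, {p1, p2, p3, p4, p5}}.
int(A) = ⋃ {U ∈ τ : U ⊆ A}. Opens contained in A: ∅, {p2}.
Taking the union of these: int(A) = {p2}.
cl(A) = ⋂ {C closed : A ⊆ C}. Closed sets containing A: {p1, p2, p3, p4}, {p1, p2, p3, p4, p5}.
Intersecting these: cl(A) = {p1, p2, p3, p4}.
∂A = cl(A) ∖ int(A) = {p1, p2, p3, p4} ∖ {p2} = {p1, p3, p4}.


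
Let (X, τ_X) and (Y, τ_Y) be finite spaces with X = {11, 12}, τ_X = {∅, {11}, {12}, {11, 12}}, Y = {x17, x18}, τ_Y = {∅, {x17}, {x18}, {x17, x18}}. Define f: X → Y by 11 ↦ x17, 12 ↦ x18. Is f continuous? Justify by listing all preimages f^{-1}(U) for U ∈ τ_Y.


f IS continuous.

Compute f^{-1}(U) for each U ∈ τ_Y:
  U = ∅: f^{-1}(U) = ∅ ∈ τ_X ✓.
  U = {x17}: f^{-1}(U) = {11} ∈ τ_X ✓.
  U = {x18}: f^{-1}(U) = {12} ∈ τ_X ✓.
  U = {x17, x18}: f^{-1}(U) = {11, 12} ∈ τ_X ✓.
Every preimage lies in τ_X, so f IS continuous.


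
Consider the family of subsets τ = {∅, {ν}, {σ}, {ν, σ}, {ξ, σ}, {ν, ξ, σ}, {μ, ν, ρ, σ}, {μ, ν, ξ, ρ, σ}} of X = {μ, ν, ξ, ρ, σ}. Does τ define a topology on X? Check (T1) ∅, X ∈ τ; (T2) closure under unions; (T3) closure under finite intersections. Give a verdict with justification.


τ IS a topology on X.

Axiom (T1): ∅ ∈ τ? Yes; X ∈ τ? Yes.
Axiom (T2/T3): check pairwise unions and intersections of members of τ.
All pairwise intersections and unions checked — each lies in τ. Therefore τ satisfies (T1), (T2), (T3): it IS a topology on X.


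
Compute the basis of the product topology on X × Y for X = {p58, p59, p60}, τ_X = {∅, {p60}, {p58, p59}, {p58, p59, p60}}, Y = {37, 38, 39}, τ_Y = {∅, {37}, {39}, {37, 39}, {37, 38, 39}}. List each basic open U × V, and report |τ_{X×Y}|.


Basis B = {∅ × ∅, {p60} × {37}, {p60} × {39}, {p58, p59} × {37}, {p58, p59} × {39}, {p60} × {37, 39}, {p58, p59, p60} × {37}, {p58, p59, p60} × {39}, {p60} × {37, 38, 39}, {p58, p59} × {37, 39}, {p58, p59} × {37, 38, 39}, {p58, p59, p60} × {37, 39}, {p58, p59, p60} × {37, 38, 39}}; |τ_{X×Y}| = 25.

Enumerate products U × V with U ∈ τ_X, V ∈ τ_Y (deduplicated):
  ∅ × ∅ = {} (∅)
  {p60} × {37} = {(p60,37)}
  {p60} × {39} = {(p60,39)}
  {p58, p59} × {37} = {(p58,37), (p59,37)}
  {p58, p59} × {39} = {(p58,39), (p59,39)}
  {p60} × {37, 39} = {(p60,37), (p60,39)}
  {p58, p59, p60} × {37} = {(p58,37), (p59,37), (p60,37)}
  {p58, p59, p60} × {39} = {(p58,39), (p59,39), (p60,39)}
  {p60} × {37, 38, 39} = {(p60,37), (p60,38), (p60,39)}
  {p58, p59} × {37, 39} = {(p58,37), (p58,39), (p59,37), (p59,39)}
  {p58, p59} × {37, 38, 39} = {(p58,37), (p58,38), (p58,39), (p59,37), (p59,38), (p59,39)}
  {p58, p59, p60} × {37, 39} = {(p58,37), (p58,39), (p59,37), (p59,39), (p60,37), (p60,39)}
  {p58, p59, p60} × {37, 38, 39} = {(p58,37), (p58,38), (p58,39), (p59,37), (p59,38), (p59,39), (p60,37), (p60,38), (p60,39)}
These 13 distinct sets form the basis B.
Close under arbitrary unions to get τ_{X×Y}; counting gives |τ_{X×Y}| = 25.


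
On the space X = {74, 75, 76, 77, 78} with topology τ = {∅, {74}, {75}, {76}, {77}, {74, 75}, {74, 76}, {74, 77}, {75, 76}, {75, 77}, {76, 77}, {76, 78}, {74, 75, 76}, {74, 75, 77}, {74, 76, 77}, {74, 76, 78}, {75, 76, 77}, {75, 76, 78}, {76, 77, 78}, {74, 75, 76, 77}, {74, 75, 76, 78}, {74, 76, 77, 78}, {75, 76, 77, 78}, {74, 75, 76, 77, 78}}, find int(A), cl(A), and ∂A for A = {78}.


int(A) = ∅, cl(A) = {78}, ∂A = {78}.

Closed sets in (X, τ) are complements of opens:
  closed(X, τ) = {∅, {74}, {75}, {77}, {78}, {74, 75}, {74, 77}, {74, 78}, {75, 77}, {75, 78}, {76, 78}, {77, 78}, {74, 75, 77}, {74, 75, 78}, {74, 76, 78}, {74, 77, 78}, {75, 76, 78}, {75, 77, 78}, {76, 77, 78}, {74, 75, 76, 78}, {74, 75, 77, 78}, {74, 76, 77, 78}, {75, 76, 77, 78}, {74, 75, 76, 77, 78}}.
int(A) = ⋃ {U ∈ τ : U ⊆ A}. Opens contained in A: ∅.
Taking the union of these: int(A) = ∅.
cl(A) = ⋂ {C closed : A ⊆ C}. Closed sets containing A: {78}, {74, 78}, {75, 78}, {76, 78}, {77, 78}, {74, 75, 78}, {74, 76, 78}, {74, 77, 78}, {75, 76, 78}, {75, 77, 78}, {76, 77, 78}, {74, 75, 76, 78}, {74, 75, 77, 78}, {74, 76, 77, 78}, {75, 76, 77, 78}, {74, 75, 76, 77, 78}.
Intersecting these: cl(A) = {78}.
∂A = cl(A) ∖ int(A) = {78} ∖ ∅ = {78}.


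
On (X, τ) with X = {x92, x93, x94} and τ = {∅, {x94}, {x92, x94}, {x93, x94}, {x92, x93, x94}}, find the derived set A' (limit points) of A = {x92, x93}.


A' = ∅

For each x ∈ X, list the open sets U ∈ τ with x ∈ U, then check whether U ∩ (A ∖ {x}) ≠ ∅ for every such U.
  x = x92: open {x92, x94} ∋ x has {x92, x94} ∩ (A ∖ {x92}) = ∅, so x is NOT a limit point.
  x = x93: open {x93, x94} ∋ x has {x93, x94} ∩ (A ∖ {x93}) = ∅, so x is NOT a limit point.
  x = x94: open {x94} ∋ x has {x94} ∩ (A ∖ {x94}) = ∅, so x is NOT a limit point.
Collecting: A' = ∅.


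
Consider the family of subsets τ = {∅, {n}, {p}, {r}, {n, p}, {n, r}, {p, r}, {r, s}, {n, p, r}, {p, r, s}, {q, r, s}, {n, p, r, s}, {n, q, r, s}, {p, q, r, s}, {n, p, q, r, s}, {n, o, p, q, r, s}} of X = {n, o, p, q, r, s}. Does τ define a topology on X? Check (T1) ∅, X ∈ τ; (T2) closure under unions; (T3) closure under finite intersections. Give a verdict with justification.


τ is NOT a topology on X.

Axiom (T1): ∅ ∈ τ? Yes; X ∈ τ? Yes.
Axiom (T2/T3): check pairwise unions and intersections of members of τ.
Counterexample for (T2): {n} ∪ {r, s} = {n, r, s} ∉ τ. Therefore τ is NOT a topology.


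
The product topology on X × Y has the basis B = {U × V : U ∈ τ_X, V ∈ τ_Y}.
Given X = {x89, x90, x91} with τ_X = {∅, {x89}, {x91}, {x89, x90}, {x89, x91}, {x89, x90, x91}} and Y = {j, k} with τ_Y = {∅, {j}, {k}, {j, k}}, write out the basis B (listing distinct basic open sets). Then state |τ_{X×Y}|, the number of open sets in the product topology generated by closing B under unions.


Basis B = {∅ × ∅, {x89} × {j}, {x89} × {k}, {x91} × {j}, {x91} × {k}, {x89} × {j, k}, {x89, x90} × {j}, {x89, x91} × {j}, {x89, x90} × {k}, {x89, x91} × {k}, {x91} × {j, k}, {x89, x90, x91} × {j}, {x89, x90, x91} × {k}, {x89, x90} × {j, k}, {x89, x91} × {j, k}, {x89, x90, x91} × {j, k}}; |τ_{X×Y}| = 36.

Enumerate products U × V with U ∈ τ_X, V ∈ τ_Y (deduplicated):
  ∅ × ∅ = {} (∅)
  {x89} × {j} = {(x89,j)}
  {x89} × {k} = {(x89,k)}
  {x91} × {j} = {(x91,j)}
  {x91} × {k} = {(x91,k)}
  {x89} × {j, k} = {(x89,j), (x89,k)}
  {x89, x90} × {j} = {(x89,j), (x90,j)}
  {x89, x91} × {j} = {(x89,j), (x91,j)}
  {x89, x90} × {k} = {(x89,k), (x90,k)}
  {x89, x91} × {k} = {(x89,k), (x91,k)}
  {x91} × {j, k} = {(x91,j), (x91,k)}
  {x89, x90, x91} × {j} = {(x89,j), (x90,j), (x91,j)}
  {x89, x90, x91} × {k} = {(x89,k), (x90,k), (x91,k)}
  {x89, x90} × {j, k} = {(x89,j), (x89,k), (x90,j), (x90,k)}
  {x89, x91} × {j, k} = {(x89,j), (x89,k), (x91,j), (x91,k)}
  {x89, x90, x91} × {j, k} = {(x89,j), (x89,k), (x90,j), (x90,k), (x91,j), (x91,k)}
These 16 distinct sets form the basis B.
Close under arbitrary unions to get τ_{X×Y}; counting gives |τ_{X×Y}| = 36.


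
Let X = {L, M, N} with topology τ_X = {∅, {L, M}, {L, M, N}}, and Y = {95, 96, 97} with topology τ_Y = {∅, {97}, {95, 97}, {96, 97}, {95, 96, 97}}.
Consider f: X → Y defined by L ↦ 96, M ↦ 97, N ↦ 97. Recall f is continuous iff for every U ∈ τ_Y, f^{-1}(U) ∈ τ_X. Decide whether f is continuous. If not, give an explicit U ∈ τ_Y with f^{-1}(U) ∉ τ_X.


f is NOT continuous.

Compute f^{-1}(U) for each U ∈ τ_Y:
  U = ∅: f^{-1}(U) = ∅ ∈ τ_X ✓.
  U = {97}: f^{-1}(U) = {M, N} ∉ τ_X ✗.
  U = {95, 97}: f^{-1}(U) = {M, N} ∉ τ_X ✗.
  U = {96, 97}: f^{-1}(U) = {L, M, N} ∈ τ_X ✓.
  U = {95, 96, 97}: f^{-1}(U) = {L, M, N} ∈ τ_X ✓.
Found U = {97} with f^{-1}(U) = {M, N} not in τ_X. Therefore f is NOT continuous.


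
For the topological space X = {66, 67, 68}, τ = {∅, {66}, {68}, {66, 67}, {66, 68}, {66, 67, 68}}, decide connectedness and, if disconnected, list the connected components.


(X, τ) is disconnected; components = [{68}, {66, 67}].

Find clopen sets (U ∈ τ with X ∖ U ∈ τ):
  U = ∅, X ∖ U = {66, 67, 68} — both open, so U is clopen.
  U = {68}, X ∖ U = {66, 67} — both open, so U is clopen.
  U = {66, 67}, X ∖ U = {68} — both open, so U is clopen.
  U = {66, 67, 68}, X ∖ U = ∅ — both open, so U is clopen.
Nontrivial clopen(s) exist: e.g. {68}. So (X, τ) is disconnected.
Compute connected components by grouping points that agree on all clopens:
  component: {68}
  component: {66, 67}


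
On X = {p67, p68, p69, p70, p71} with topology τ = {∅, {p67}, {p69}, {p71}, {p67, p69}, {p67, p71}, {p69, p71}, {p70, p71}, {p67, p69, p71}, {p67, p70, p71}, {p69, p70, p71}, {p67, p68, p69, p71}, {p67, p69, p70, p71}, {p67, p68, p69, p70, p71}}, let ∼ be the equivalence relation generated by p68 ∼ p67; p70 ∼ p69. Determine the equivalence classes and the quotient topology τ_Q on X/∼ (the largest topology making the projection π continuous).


X/∼ = {[p67=p68], [p69=p70], [p71]}; |τ_Q| = 4.

Equivalence classes: [p67=p68], [p69=p70], [p71].
Quotient map π: X → X/∼ sends p67 ↦ [p67=p68], p68 ↦ [p67=p68], p69 ↦ [p69=p70], p70 ↦ [p69=p70], p71 ↦ [p71].
For each subset V ⊆ X/∼, compute π^{-1}(V) ⊆ X and check whether π^{-1}(V) ∈ τ. V is open in τ_Q iff π^{-1}(V) ∈ τ.
  V = {}: π^{-1}(V) = ∅ ∈ τ ✓.
  V = {[p67=p68]}: π^{-1}(V) = {p67, p68} ∉ τ ✗.
  V = {[p69=p70]}: π^{-1}(V) = {p69, p70} ∉ τ ✗.
  V = {[p67=p68], [p69=p70]}: π^{-1}(V) = {p67, p68, p69, p70} ∉ τ ✗.
  V = {[p71]}: π^{-1}(V) = {p71} ∈ τ ✓.
  V = {[p67=p68], [p71]}: π^{-1}(V) = {p67, p68, p71} ∉ τ ✗.
  V = {[p69=p70], [p71]}: π^{-1}(V) = {p69, p70, p71} ∈ τ ✓.
  V = {[p67=p68], [p69=p70], [p71]}: π^{-1}(V) = {p67, p68, p69, p70, p71} ∈ τ ✓.
Open sets in the quotient: τ_Q = {{}, {[p71]}, {[p69=p70], [p71]}, {[p67=p68], [p69=p70], [p71]}} (4 elements).


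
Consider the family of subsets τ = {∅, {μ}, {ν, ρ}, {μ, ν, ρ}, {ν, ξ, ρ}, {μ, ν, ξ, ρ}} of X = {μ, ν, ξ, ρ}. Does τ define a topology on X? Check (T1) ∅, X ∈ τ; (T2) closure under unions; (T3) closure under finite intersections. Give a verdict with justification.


τ IS a topology on X.

Axiom (T1): ∅ ∈ τ? Yes; X ∈ τ? Yes.
Axiom (T2/T3): check pairwise unions and intersections of members of τ.
All pairwise intersections and unions checked — each lies in τ. Therefore τ satisfies (T1), (T2), (T3): it IS a topology on X.


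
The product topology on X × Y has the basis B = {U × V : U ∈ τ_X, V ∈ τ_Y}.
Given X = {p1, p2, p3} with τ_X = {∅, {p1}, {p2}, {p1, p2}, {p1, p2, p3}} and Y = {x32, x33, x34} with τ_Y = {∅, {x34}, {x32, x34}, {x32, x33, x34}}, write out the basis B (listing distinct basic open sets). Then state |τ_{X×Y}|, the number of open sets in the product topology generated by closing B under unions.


Basis B = {∅ × ∅, {p1} × {x34}, {p2} × {x34}, {p1} × {x32, x34}, {p1, p2} × {x34}, {p2} × {x32, x34}, {p1} × {x32, x33, x34}, {p1, p2, p3} × {x34}, {p2} × {x32, x33, x34}, {p1, p2} × {x32, x34}, {p1, p2} × {x32, x33, x34}, {p1, p2, p3} × {x32, x34}, {p1, p2, p3} × {x32, x33, x34}}; |τ_{X×Y}| = 30.

Enumerate products U × V with U ∈ τ_X, V ∈ τ_Y (deduplicated):
  ∅ × ∅ = {} (∅)
  {p1} × {x34} = {(p1,x34)}
  {p2} × {x34} = {(p2,x34)}
  {p1} × {x32, x34} = {(p1,x32), (p1,x34)}
  {p1, p2} × {x34} = {(p1,x34), (p2,x34)}
  {p2} × {x32, x34} = {(p2,x32), (p2,x34)}
  {p1} × {x32, x33, x34} = {(p1,x32), (p1,x33), (p1,x34)}
  {p1, p2, p3} × {x34} = {(p1,x34), (p2,x34), (p3,x34)}
  {p2} × {x32, x33, x34} = {(p2,x32), (p2,x33), (p2,x34)}
  {p1, p2} × {x32, x34} = {(p1,x32), (p1,x34), (p2,x32), (p2,x34)}
  {p1, p2} × {x32, x33, x34} = {(p1,x32), (p1,x33), (p1,x34), (p2,x32), (p2,x33), (p2,x34)}
  {p1, p2, p3} × {x32, x34} = {(p1,x32), (p1,x34), (p2,x32), (p2,x34), (p3,x32), (p3,x34)}
  {p1, p2, p3} × {x32, x33, x34} = {(p1,x32), (p1,x33), (p1,x34), (p2,x32), (p2,x33), (p2,x34), (p3,x32), (p3,x33), (p3,x34)}
These 13 distinct sets form the basis B.
Close under arbitrary unions to get τ_{X×Y}; counting gives |τ_{X×Y}| = 30.


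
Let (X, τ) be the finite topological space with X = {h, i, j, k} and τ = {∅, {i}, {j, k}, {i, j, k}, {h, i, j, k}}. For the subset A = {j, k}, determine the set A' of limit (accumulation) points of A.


A' = {h, j, k}

For each x ∈ X, list the open sets U ∈ τ with x ∈ U, then check whether U ∩ (A ∖ {x}) ≠ ∅ for every such U.
  x = h: opens ∋ x are {h, i, j, k}; each meets A ∖ {h}, so x IS a limit point.
  x = i: open {i} ∋ x has {i} ∩ (A ∖ {i}) = ∅, so x is NOT a limit point.
  x = j: opens ∋ x are {j, k}, {i, j, k}, {h, i, j, k}; each meets A ∖ {j}, so x IS a limit point.
  x = k: opens ∋ x are {j, k}, {i, j, k}, {h, i, j, k}; each meets A ∖ {k}, so x IS a limit point.
Collecting: A' = {h, j, k}.


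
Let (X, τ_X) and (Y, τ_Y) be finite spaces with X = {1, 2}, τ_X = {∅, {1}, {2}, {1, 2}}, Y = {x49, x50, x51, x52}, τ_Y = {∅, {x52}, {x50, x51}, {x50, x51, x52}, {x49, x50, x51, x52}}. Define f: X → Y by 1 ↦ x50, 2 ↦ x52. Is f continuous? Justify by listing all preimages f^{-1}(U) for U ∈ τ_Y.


f IS continuous.

Compute f^{-1}(U) for each U ∈ τ_Y:
  U = ∅: f^{-1}(U) = ∅ ∈ τ_X ✓.
  U = {x52}: f^{-1}(U) = {2} ∈ τ_X ✓.
  U = {x50, x51}: f^{-1}(U) = {1} ∈ τ_X ✓.
  U = {x50, x51, x52}: f^{-1}(U) = {1, 2} ∈ τ_X ✓.
  U = {x49, x50, x51, x52}: f^{-1}(U) = {1, 2} ∈ τ_X ✓.
Every preimage lies in τ_X, so f IS continuous.


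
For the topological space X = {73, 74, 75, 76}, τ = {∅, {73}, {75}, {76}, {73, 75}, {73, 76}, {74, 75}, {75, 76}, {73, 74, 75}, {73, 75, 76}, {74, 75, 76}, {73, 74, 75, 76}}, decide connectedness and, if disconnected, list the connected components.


(X, τ) is disconnected; components = [{73}, {76}, {74, 75}].

Find clopen sets (U ∈ τ with X ∖ U ∈ τ):
  U = ∅, X ∖ U = {73, 74, 75, 76} — both open, so U is clopen.
  U = {73}, X ∖ U = {74, 75, 76} — both open, so U is clopen.
  U = {76}, X ∖ U = {73, 74, 75} — both open, so U is clopen.
  U = {73, 76}, X ∖ U = {74, 75} — both open, so U is clopen.
  U = {74, 75}, X ∖ U = {73, 76} — both open, so U is clopen.
  U = {73, 74, 75}, X ∖ U = {76} — both open, so U is clopen.
  U = {74, 75, 76}, X ∖ U = {73} — both open, so U is clopen.
  U = {73, 74, 75, 76}, X ∖ U = ∅ — both open, so U is clopen.
Nontrivial clopen(s) exist: e.g. {76}. So (X, τ) is disconnected.
Compute connected components by grouping points that agree on all clopens:
  component: {73}
  component: {76}
  component: {74, 75}


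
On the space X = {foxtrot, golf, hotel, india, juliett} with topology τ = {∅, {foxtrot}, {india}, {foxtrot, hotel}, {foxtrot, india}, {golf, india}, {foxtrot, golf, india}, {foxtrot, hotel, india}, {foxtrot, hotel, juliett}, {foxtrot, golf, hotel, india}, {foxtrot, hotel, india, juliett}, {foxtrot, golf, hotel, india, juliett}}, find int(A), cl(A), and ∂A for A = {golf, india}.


int(A) = {golf, india}, cl(A) = {golf, india}, ∂A = ∅.

Closed sets in (X, τ) are complements of opens:
  closed(X, τ) = {∅, {golf}, {juliett}, {golf, india}, {golf, juliett}, {hotel, juliett}, {foxtrot, hotel, juliett}, {golf, hotel, juliett}, {golf, india, juliett}, {foxtrot, golf, hotel, juliett}, {golf, hotel, india, juliett}, {foxtrot, golf, hotel, india, juliett}}.
int(A) = ⋃ {U ∈ τ : U ⊆ A}. Opens contained in A: ∅, {india}, {golf, india}.
Taking the union of these: int(A) = {golf, india}.
cl(A) = ⋂ {C closed : A ⊆ C}. Closed sets containing A: {golf, india}, {golf, india, juliett}, {golf, hotel, india, juliett}, {foxtrot, golf, hotel, india, juliett}.
Intersecting these: cl(A) = {golf, india}.
∂A = cl(A) ∖ int(A) = {golf, india} ∖ {golf, india} = ∅.


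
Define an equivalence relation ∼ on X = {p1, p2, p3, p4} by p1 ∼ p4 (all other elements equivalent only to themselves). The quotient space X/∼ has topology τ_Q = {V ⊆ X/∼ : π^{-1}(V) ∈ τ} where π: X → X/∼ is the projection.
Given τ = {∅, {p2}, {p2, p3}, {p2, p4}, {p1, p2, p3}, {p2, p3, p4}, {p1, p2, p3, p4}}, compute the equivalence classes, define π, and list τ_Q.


X/∼ = {[p1=p4], [p2], [p3]}; |τ_Q| = 4.

Equivalence classes: [p1=p4], [p2], [p3].
Quotient map π: X → X/∼ sends p1 ↦ [p1=p4], p2 ↦ [p2], p3 ↦ [p3], p4 ↦ [p1=p4].
For each subset V ⊆ X/∼, compute π^{-1}(V) ⊆ X and check whether π^{-1}(V) ∈ τ. V is open in τ_Q iff π^{-1}(V) ∈ τ.
  V = {}: π^{-1}(V) = ∅ ∈ τ ✓.
  V = {[p1=p4]}: π^{-1}(V) = {p1, p4} ∉ τ ✗.
  V = {[p2]}: π^{-1}(V) = {p2} ∈ τ ✓.
  V = {[p1=p4], [p2]}: π^{-1}(V) = {p1, p2, p4} ∉ τ ✗.
  V = {[p3]}: π^{-1}(V) = {p3} ∉ τ ✗.
  V = {[p1=p4], [p3]}: π^{-1}(V) = {p1, p3, p4} ∉ τ ✗.
  V = {[p2], [p3]}: π^{-1}(V) = {p2, p3} ∈ τ ✓.
  V = {[p1=p4], [p2], [p3]}: π^{-1}(V) = {p1, p2, p3, p4} ∈ τ ✓.
Open sets in the quotient: τ_Q = {{}, {[p2]}, {[p2], [p3]}, {[p1=p4], [p2], [p3]}} (4 elements).


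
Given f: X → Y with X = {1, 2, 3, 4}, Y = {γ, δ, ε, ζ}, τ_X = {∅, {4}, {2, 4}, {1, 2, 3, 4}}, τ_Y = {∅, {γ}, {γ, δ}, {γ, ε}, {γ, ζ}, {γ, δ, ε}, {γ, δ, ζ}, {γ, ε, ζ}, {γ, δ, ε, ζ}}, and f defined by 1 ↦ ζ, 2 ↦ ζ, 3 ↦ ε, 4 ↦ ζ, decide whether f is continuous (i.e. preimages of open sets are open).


f is NOT continuous.

Compute f^{-1}(U) for each U ∈ τ_Y:
  U = ∅: f^{-1}(U) = ∅ ∈ τ_X ✓.
  U = {γ}: f^{-1}(U) = ∅ ∈ τ_X ✓.
  U = {γ, δ}: f^{-1}(U) = ∅ ∈ τ_X ✓.
  U = {γ, ε}: f^{-1}(U) = {3} ∉ τ_X ✗.
  U = {γ, ζ}: f^{-1}(U) = {1, 2, 4} ∉ τ_X ✗.
  U = {γ, δ, ε}: f^{-1}(U) = {3} ∉ τ_X ✗.
  U = {γ, δ, ζ}: f^{-1}(U) = {1, 2, 4} ∉ τ_X ✗.
  U = {γ, ε, ζ}: f^{-1}(U) = {1, 2, 3, 4} ∈ τ_X ✓.
  U = {γ, δ, ε, ζ}: f^{-1}(U) = {1, 2, 3, 4} ∈ τ_X ✓.
Found U = {γ, ε} with f^{-1}(U) = {3} not in τ_X. Therefore f is NOT continuous.


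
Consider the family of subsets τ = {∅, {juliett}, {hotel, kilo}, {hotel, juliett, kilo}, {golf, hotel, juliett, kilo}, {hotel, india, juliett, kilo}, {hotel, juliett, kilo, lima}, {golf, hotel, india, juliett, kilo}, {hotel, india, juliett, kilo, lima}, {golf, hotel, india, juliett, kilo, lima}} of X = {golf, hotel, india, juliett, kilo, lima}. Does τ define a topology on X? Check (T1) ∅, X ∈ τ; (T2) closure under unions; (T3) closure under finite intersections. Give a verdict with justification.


τ is NOT a topology on X.

Axiom (T1): ∅ ∈ τ? Yes; X ∈ τ? Yes.
Axiom (T2/T3): check pairwise unions and intersections of members of τ.
Counterexample for (T2): {golf, hotel, juliett, kilo} ∪ {hotel, juliett, kilo, lima} = {golf, hotel, juliett, kilo, lima} ∉ τ. Therefore τ is NOT a topology.


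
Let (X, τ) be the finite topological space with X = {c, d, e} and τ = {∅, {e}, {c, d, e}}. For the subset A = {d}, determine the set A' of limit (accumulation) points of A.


A' = {c}

For each x ∈ X, list the open sets U ∈ τ with x ∈ U, then check whether U ∩ (A ∖ {x}) ≠ ∅ for every such U.
  x = c: opens ∋ x are {c, d, e}; each meets A ∖ {c}, so x IS a limit point.
  x = d: open {c, d, e} ∋ x has {c, d, e} ∩ (A ∖ {d}) = ∅, so x is NOT a limit point.
  x = e: open {e} ∋ x has {e} ∩ (A ∖ {e}) = ∅, so x is NOT a limit point.
Collecting: A' = {c}.


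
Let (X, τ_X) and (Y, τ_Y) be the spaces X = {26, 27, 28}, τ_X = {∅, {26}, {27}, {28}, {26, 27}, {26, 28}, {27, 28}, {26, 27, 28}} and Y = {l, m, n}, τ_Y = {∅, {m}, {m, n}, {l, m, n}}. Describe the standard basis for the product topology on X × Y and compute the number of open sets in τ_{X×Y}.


Basis B = {∅ × ∅, {26} × {m}, {27} × {m}, {28} × {m}, {26} × {m, n}, {26, 27} × {m}, {26, 28} × {m}, {27} × {m, n}, {27, 28} × {m}, {28} × {m, n}, {26} × {l, m, n}, {26, 27, 28} × {m}, {27} × {l, m, n}, {28} × {l, m, n}, {26, 27} × {m, n}, {26, 28} × {m, n}, {27, 28} × {m, n}, {26, 27} × {l, m, n}, {26, 28} × {l, m, n}, {26, 27, 28} × {m, n}, {27, 28} × {l, m, n}, {26, 27, 28} × {l, m, n}}; |τ_{X×Y}| = 64.

Enumerate products U × V with U ∈ τ_X, V ∈ τ_Y (deduplicated):
  ∅ × ∅ = {} (∅)
  {26} × {m} = {(26,m)}
  {27} × {m} = {(27,m)}
  {28} × {m} = {(28,m)}
  {26} × {m, n} = {(26,m), (26,n)}
  {26, 27} × {m} = {(26,m), (27,m)}
  {26, 28} × {m} = {(26,m), (28,m)}
  {27} × {m, n} = {(27,m), (27,n)}
  {27, 28} × {m} = {(27,m), (28,m)}
  {28} × {m, n} = {(28,m), (28,n)}
  {26} × {l, m, n} = {(26,l), (26,m), (26,n)}
  {26, 27, 28} × {m} = {(26,m), (27,m), (28,m)}
  {27} × {l, m, n} = {(27,l), (27,m), (27,n)}
  {28} × {l, m, n} = {(28,l), (28,m), (28,n)}
  {26, 27} × {m, n} = {(26,m), (26,n), (27,m), (27,n)}
  {26, 28} × {m, n} = {(26,m), (26,n), (28,m), (28,n)}
  {27, 28} × {m, n} = {(27,m), (27,n), (28,m), (28,n)}
  {26, 27} × {l, m, n} = {(26,l), (26,m), (26,n), (27,l), (27,m), (27,n)}
  {26, 28} × {l, m, n} = {(26,l), (26,m), (26,n), (28,l), (28,m), (28,n)}
  {26, 27, 28} × {m, n} = {(26,m), (26,n), (27,m), (27,n), (28,m), (28,n)}
  {27, 28} × {l, m, n} = {(27,l), (27,m), (27,n), (28,l), (28,m), (28,n)}
  {26, 27, 28} × {l, m, n} = {(26,l), (26,m), (26,n), (27,l), (27,m), (27,n), (28,l), (28,m), (28,n)}
These 22 distinct sets form the basis B.
Close under arbitrary unions to get τ_{X×Y}; counting gives |τ_{X×Y}| = 64.
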